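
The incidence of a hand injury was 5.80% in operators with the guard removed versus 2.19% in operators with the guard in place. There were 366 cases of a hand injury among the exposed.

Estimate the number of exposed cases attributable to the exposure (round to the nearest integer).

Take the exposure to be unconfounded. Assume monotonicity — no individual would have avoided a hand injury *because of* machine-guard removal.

about 228 cases

p₁ = 0.058, p₀ = 0.0219.
PN = (p₁ − p₀)/p₁ = (0.058 − 0.0219) / 0.058 ≈ 0.62241.
Attributable cases ≈ PN × (exposed cases) = 0.62241 × 366 ≈ 227.80.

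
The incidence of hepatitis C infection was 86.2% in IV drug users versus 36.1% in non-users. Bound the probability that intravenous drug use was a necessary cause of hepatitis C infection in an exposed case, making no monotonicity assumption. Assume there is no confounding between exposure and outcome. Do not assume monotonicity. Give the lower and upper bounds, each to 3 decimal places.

p₁ = 0.862, p₀ = 0.361.
Under exogeneity alone the bounds on PN are max{0,(p₁−p₀)/p₁} ≤ PN ≤ min{1,(1−p₀)/p₁}.
  lower = (p₁ − p₀)/p₁ = 0.501 / 0.862 ≈ 0.5812
  upper = min{1, (1 − p₀)/p₁} = 0.639 / 0.862 ≈ 0.7413

0.581 ≤ PN ≤ 0.741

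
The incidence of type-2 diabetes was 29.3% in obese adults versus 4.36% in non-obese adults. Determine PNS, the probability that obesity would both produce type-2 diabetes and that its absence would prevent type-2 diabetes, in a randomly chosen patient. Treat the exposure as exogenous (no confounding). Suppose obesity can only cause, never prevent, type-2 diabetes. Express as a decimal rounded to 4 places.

PNS ≈ 0.2494

p₁ = 0.293, p₀ = 0.0436.
Under exogeneity and monotonicity, PNS = p₁ − p₀.
PNS = 0.293 − 0.0436 = 0.2494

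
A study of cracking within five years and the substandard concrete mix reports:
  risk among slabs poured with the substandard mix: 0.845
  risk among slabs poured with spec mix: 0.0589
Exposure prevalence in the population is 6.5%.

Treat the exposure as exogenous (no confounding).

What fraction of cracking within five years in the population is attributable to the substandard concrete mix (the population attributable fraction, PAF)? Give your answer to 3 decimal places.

Let p₁ = 0.845, p₀ = 0.0589.
Overall risk P(Y=1) = π·p₁ + (1−π)·p₀ = 0.065×0.845 + 0.935×0.0589 = 0.11.
Under exogeneity, PAF = [P(Y=1) − p₀] / P(Y=1).
PAF = (0.11 − 0.0589) / 0.11 ≈ 0.4645

PAF ≈ 0.465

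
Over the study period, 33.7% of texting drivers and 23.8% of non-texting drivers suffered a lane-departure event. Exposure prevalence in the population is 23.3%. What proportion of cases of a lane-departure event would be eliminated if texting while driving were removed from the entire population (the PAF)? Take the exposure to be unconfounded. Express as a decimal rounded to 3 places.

PAF ≈ 0.088

p₁ = 0.337, p₀ = 0.238.
Overall risk P(Y=1) = π·p₁ + (1−π)·p₀ = 0.233×0.337 + 0.767×0.238 = 0.26107.
Under exogeneity, PAF = [P(Y=1) − p₀] / P(Y=1).
PAF = (0.26107 − 0.238) / 0.26107 ≈ 0.0884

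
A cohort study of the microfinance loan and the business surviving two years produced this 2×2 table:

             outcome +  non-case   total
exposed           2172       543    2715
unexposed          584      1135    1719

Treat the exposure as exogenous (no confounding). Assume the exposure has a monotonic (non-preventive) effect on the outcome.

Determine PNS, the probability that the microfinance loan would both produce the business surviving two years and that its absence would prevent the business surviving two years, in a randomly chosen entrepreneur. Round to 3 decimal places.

PNS ≈ 0.460

p₁ = P(outcome | exposed) = 2172/2715 = 0.8
p₀ = P(outcome | unexposed) = 584/1719 = 0.33973
Under exogeneity and monotonicity, PNS = p₁ − p₀.
PNS = 0.8 − 0.33973 = 0.46027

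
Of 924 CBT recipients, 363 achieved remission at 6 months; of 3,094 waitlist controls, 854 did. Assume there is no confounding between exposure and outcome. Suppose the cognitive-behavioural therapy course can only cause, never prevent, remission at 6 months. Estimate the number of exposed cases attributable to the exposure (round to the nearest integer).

p₁ = P(outcome | exposed) = 363/924 = 0.39286
p₀ = P(outcome | unexposed) = 854/3094 = 0.27602
PN = (p₁ − p₀)/p₁ = (0.39286 − 0.27602) / 0.39286 ≈ 0.29741.
Attributable cases ≈ PN × (exposed cases) = 0.29741 × 363 ≈ 107.96.

about 108 cases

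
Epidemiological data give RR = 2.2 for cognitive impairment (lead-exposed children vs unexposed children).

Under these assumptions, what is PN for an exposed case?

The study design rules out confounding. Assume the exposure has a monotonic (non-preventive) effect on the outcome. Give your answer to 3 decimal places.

Under exogeneity and monotonicity, PN = (RR − 1) / RR = 1 − 1/RR.
PN = (2.2 − 1) / 2.2 = 1.2 / 2.2 ≈ 0.5455

PN ≈ 0.545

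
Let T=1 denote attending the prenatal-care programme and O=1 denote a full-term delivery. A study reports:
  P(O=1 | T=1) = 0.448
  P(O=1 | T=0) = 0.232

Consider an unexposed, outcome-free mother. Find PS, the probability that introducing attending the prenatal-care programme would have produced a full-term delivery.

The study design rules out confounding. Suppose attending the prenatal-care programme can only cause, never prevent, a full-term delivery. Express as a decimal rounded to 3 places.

PS ≈ 0.281

Let p₁ = 0.448, p₀ = 0.232.
Under exogeneity and monotonicity, PS = (p₁ − p₀) / (1 − p₀).
PS = (0.448 − 0.232) / (1 − 0.232) = 0.216 / 0.768 ≈ 0.2812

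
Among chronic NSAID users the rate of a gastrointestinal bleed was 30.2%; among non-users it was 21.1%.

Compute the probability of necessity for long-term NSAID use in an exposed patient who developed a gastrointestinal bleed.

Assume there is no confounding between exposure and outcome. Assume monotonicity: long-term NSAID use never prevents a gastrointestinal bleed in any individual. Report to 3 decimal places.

PN ≈ 0.301

p₁ = 0.302, p₀ = 0.211.
Under exogeneity and monotonicity, PN = (p₁ − p₀) / p₁.
PN = (0.302 − 0.211) / 0.302 = 0.091 / 0.302 ≈ 0.3013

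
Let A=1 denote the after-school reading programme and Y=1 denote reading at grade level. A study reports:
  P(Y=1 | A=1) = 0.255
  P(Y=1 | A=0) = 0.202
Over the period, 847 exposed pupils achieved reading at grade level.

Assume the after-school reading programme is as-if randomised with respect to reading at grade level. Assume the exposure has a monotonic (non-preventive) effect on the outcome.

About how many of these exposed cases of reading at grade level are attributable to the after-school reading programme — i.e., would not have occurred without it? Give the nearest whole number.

about 176 cases

Let p₁ = 0.255, p₀ = 0.202.
PN = (p₁ − p₀)/p₁ = (0.255 − 0.202) / 0.255 ≈ 0.20784.
Attributable cases ≈ PN × (exposed cases) = 0.20784 × 847 ≈ 176.04.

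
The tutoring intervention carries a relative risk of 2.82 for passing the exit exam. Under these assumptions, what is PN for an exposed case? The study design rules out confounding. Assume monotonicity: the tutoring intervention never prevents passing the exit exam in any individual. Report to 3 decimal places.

Under exogeneity and monotonicity, PN = (RR − 1) / RR = 1 − 1/RR.
PN = (2.82 − 1) / 2.82 = 1.82 / 2.82 ≈ 0.6454

PN ≈ 0.645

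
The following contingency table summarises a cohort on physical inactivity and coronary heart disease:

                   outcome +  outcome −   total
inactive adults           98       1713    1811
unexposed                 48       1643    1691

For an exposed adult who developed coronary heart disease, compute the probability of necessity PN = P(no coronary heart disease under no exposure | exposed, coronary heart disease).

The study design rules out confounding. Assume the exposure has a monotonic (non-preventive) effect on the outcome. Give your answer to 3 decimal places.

p₁ = P(outcome | exposed) = 98/1811 = 0.054114
p₀ = P(outcome | unexposed) = 48/1691 = 0.028386
Under exogeneity and monotonicity, PN = (p₁ − p₀) / p₁.
PN = (0.054114 − 0.028386) / 0.054114 = 0.025728 / 0.054114 ≈ 0.4754

PN ≈ 0.475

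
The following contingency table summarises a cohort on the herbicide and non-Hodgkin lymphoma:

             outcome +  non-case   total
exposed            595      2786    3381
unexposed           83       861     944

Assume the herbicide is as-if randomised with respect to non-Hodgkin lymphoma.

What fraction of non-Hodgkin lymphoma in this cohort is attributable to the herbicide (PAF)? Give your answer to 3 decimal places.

PAF ≈ 0.439

p₁ = P(outcome | exposed) = 595/3381 = 0.17598
p₀ = P(outcome | unexposed) = 83/944 = 0.087924
Exposure prevalence π = 3381/4325 = 0.78173; overall risk P(Y=1) = 0.15676.
Under exogeneity, PAF = [P(Y=1) − p₀]/P(Y=1).
PAF = (0.15676 − 0.087924) / 0.15676 ≈ 0.4391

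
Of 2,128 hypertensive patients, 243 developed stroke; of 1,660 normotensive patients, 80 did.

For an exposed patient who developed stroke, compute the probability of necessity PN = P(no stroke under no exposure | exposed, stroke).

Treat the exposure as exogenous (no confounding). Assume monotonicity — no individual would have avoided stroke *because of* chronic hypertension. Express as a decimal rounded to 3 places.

PN ≈ 0.578

p₁ = P(outcome | exposed) = 243/2128 = 0.11419
p₀ = P(outcome | unexposed) = 80/1660 = 0.048193
Under exogeneity and monotonicity, PN = (p₁ − p₀) / p₁.
PN = (0.11419 − 0.048193) / 0.11419 = 0.065999 / 0.11419 ≈ 0.5780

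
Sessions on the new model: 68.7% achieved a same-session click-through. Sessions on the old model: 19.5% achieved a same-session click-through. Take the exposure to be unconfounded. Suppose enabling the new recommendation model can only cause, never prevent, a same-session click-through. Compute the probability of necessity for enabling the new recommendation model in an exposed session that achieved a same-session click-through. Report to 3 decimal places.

PN ≈ 0.716

p₁ = 0.687, p₀ = 0.195.
Under exogeneity and monotonicity, PN = (p₁ − p₀) / p₁.
PN = (0.687 − 0.195) / 0.687 = 0.492 / 0.687 ≈ 0.7162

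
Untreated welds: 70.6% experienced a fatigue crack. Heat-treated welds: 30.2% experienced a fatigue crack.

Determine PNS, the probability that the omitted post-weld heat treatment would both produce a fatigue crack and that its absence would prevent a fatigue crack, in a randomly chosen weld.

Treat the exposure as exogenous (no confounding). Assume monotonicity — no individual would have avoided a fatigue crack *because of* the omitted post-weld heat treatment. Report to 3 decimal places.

PNS ≈ 0.404

p₁ = 0.706, p₀ = 0.302.
Under exogeneity and monotonicity, PNS = p₁ − p₀.
PNS = 0.706 − 0.302 = 0.404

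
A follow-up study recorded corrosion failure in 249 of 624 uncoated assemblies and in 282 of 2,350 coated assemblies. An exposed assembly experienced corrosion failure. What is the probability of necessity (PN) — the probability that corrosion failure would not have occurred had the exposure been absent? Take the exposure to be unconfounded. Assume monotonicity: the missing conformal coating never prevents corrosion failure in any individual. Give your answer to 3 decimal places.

p₁ = P(outcome | exposed) = 249/624 = 0.39904
p₀ = P(outcome | unexposed) = 282/2350 = 0.12
Under exogeneity and monotonicity, PN = (p₁ − p₀) / p₁.
PN = (0.39904 − 0.12) / 0.39904 = 0.27904 / 0.39904 ≈ 0.6993

PN ≈ 0.699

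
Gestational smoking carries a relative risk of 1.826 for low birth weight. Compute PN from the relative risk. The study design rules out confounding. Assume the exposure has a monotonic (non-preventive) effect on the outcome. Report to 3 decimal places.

Under exogeneity and monotonicity, PN = (RR − 1) / RR = 1 − 1/RR.
PN = (1.826 − 1) / 1.826 = 0.826 / 1.826 ≈ 0.4524

PN ≈ 0.452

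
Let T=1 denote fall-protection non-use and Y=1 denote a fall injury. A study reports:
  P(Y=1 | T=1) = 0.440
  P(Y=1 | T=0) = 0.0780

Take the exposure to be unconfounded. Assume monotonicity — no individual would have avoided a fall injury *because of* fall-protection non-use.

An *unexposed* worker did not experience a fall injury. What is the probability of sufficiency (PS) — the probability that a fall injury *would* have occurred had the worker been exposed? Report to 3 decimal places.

Let p₁ = 0.44, p₀ = 0.078.
Under exogeneity and monotonicity, PS = (p₁ − p₀) / (1 − p₀).
PS = (0.44 − 0.078) / (1 − 0.078) = 0.362 / 0.922 ≈ 0.3926

PS ≈ 0.393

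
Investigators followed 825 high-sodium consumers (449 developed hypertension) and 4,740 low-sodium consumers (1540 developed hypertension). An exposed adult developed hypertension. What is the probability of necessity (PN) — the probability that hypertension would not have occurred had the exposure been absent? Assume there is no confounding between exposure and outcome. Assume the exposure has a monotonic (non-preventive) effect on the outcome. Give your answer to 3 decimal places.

PN ≈ 0.403

p₁ = P(outcome | exposed) = 449/825 = 0.54424
p₀ = P(outcome | unexposed) = 1540/4740 = 0.32489
Under exogeneity and monotonicity, PN = (p₁ − p₀) / p₁.
PN = (0.54424 − 0.32489) / 0.54424 = 0.21935 / 0.54424 ≈ 0.4030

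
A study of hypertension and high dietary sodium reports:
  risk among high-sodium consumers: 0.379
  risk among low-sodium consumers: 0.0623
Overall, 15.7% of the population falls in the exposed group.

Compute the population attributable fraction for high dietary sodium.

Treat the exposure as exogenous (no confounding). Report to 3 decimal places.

Let p₁ = 0.379, p₀ = 0.0623.
Overall risk P(Y=1) = π·p₁ + (1−π)·p₀ = 0.157×0.379 + 0.843×0.0623 = 0.11202.
Under exogeneity, PAF = [P(Y=1) − p₀] / P(Y=1).
PAF = (0.11202 − 0.0623) / 0.11202 ≈ 0.4439

PAF ≈ 0.444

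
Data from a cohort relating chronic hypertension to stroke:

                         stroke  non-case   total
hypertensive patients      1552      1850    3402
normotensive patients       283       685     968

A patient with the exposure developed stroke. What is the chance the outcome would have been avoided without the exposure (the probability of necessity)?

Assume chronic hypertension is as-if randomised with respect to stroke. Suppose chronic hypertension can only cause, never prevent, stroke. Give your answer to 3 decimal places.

PN ≈ 0.359

p₁ = P(outcome | exposed) = 1552/3402 = 0.4562
p₀ = P(outcome | unexposed) = 283/968 = 0.29236
Under exogeneity and monotonicity, PN = (p₁ − p₀) / p₁.
PN = (0.4562 − 0.29236) / 0.4562 = 0.16385 / 0.4562 ≈ 0.3592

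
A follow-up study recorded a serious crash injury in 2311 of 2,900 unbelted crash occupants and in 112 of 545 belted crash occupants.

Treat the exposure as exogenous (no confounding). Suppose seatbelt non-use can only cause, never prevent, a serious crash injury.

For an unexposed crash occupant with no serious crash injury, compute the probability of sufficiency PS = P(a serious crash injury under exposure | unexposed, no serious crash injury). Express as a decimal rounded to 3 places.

PS ≈ 0.744

p₁ = P(outcome | exposed) = 2311/2900 = 0.7969
p₀ = P(outcome | unexposed) = 112/545 = 0.2055
Under exogeneity and monotonicity, PS = (p₁ − p₀) / (1 − p₀).
PS = (0.7969 − 0.2055) / (1 − 0.2055) = 0.59139 / 0.7945 ≈ 0.7444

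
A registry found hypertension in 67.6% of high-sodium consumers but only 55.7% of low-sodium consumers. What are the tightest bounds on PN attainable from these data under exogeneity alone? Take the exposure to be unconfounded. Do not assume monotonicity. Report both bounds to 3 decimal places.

p₁ = 0.676, p₀ = 0.557.
Under exogeneity alone the bounds on PN are max{0,(p₁−p₀)/p₁} ≤ PN ≤ min{1,(1−p₀)/p₁}.
  lower = (p₁ − p₀)/p₁ = 0.119 / 0.676 ≈ 0.1760
  upper = min{1, (1 − p₀)/p₁} = 0.443 / 0.676 ≈ 0.6553

0.176 ≤ PN ≤ 0.655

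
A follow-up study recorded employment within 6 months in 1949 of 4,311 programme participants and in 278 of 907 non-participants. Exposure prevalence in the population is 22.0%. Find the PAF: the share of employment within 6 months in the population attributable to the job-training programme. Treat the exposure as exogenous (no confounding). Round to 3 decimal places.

PAF ≈ 0.095

p₁ = P(outcome | exposed) = 1949/4311 = 0.4521
p₀ = P(outcome | unexposed) = 278/907 = 0.3065
Overall risk P(Y=1) = π·p₁ + (1−π)·p₀ = 0.22×0.4521 + 0.78×0.3065 = 0.33854.
Under exogeneity, PAF = [P(Y=1) − p₀] / P(Y=1).
PAF = (0.33854 − 0.3065) / 0.33854 ≈ 0.0946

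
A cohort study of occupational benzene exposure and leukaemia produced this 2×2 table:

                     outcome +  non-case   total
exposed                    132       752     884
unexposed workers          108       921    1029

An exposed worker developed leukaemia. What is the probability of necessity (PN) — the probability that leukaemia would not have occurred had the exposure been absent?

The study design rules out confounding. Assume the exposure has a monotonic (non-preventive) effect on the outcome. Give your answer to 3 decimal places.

p₁ = P(outcome | exposed) = 132/884 = 0.14932
p₀ = P(outcome | unexposed) = 108/1029 = 0.10496
Under exogeneity and monotonicity, PN = (p₁ − p₀)/p₁.
PN = (0.14932 − 0.10496) / 0.14932 ≈ 0.2971

PN ≈ 0.297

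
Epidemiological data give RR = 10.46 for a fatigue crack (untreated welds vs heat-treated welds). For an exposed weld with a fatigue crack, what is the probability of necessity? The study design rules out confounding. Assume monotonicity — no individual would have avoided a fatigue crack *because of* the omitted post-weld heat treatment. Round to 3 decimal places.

Under exogeneity and monotonicity, PN = (RR − 1) / RR = 1 − 1/RR.
PN = (10.46 − 1) / 10.46 = 9.46 / 10.46 ≈ 0.9044

PN ≈ 0.904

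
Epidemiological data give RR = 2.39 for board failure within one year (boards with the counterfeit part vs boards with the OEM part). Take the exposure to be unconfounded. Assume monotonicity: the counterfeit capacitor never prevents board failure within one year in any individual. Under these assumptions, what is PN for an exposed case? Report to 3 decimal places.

PN ≈ 0.582

Under exogeneity and monotonicity, PN = (RR − 1) / RR = 1 − 1/RR.
PN = (2.39 − 1) / 2.39 = 1.39 / 2.39 ≈ 0.5816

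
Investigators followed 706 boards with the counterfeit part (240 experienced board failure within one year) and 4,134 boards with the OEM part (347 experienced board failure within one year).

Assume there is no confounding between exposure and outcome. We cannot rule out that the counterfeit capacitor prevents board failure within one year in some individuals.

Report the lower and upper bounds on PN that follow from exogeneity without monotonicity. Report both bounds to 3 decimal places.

p₁ = P(outcome | exposed) = 240/706 = 0.33994
p₀ = P(outcome | unexposed) = 347/4134 = 0.083938
Under exogeneity alone the bounds on PN are max{0,(p₁−p₀)/p₁} ≤ PN ≤ min{1,(1−p₀)/p₁}.
  lower = (p₁ − p₀)/p₁ = 0.25601 / 0.33994 ≈ 0.7531
  upper = min{1, (1 − p₀)/p₁} = 0.91606 / 0.33994 ≈ 2.6947 → capped at 1

0.753 ≤ PN ≤ 1.000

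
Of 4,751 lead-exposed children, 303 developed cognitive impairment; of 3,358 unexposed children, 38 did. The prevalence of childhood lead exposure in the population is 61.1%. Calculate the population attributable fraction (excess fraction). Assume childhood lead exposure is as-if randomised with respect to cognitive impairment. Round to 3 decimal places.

p₁ = P(outcome | exposed) = 303/4751 = 0.063776
p₀ = P(outcome | unexposed) = 38/3358 = 0.011316
Overall risk P(Y=1) = π·p₁ + (1−π)·p₀ = 0.611×0.063776 + 0.389×0.011316 = 0.043369.
Under exogeneity, PAF = [P(Y=1) − p₀] / P(Y=1).
PAF = (0.043369 − 0.011316) / 0.043369 ≈ 0.7391

PAF ≈ 0.739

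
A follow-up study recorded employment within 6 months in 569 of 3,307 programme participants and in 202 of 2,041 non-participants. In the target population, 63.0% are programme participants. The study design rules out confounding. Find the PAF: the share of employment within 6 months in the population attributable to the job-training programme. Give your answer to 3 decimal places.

p₁ = P(outcome | exposed) = 569/3307 = 0.17206
p₀ = P(outcome | unexposed) = 202/2041 = 0.098971
Overall risk P(Y=1) = π·p₁ + (1−π)·p₀ = 0.63×0.17206 + 0.37×0.098971 = 0.14502.
Under exogeneity, PAF = [P(Y=1) − p₀] / P(Y=1).
PAF = (0.14502 − 0.098971) / 0.14502 ≈ 0.3175

PAF ≈ 0.318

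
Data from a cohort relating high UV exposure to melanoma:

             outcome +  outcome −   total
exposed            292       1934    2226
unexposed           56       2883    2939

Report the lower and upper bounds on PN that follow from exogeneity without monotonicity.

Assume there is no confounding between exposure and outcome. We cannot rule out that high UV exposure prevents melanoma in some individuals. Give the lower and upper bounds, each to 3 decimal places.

p₁ = P(outcome | exposed) = 292/2226 = 0.13118
p₀ = P(outcome | unexposed) = 56/2939 = 0.019054
Under exogeneity alone the bounds on PN are max{0,(p₁−p₀)/p₁} ≤ PN ≤ min{1,(1−p₀)/p₁}.
  lower = (p₁ − p₀)/p₁ = 0.11212 / 0.13118 ≈ 0.8547
  upper = min{1, (1 − p₀)/p₁} = 0.98095 / 0.13118 ≈ 7.4780 → capped at 1

0.855 ≤ PN ≤ 1.000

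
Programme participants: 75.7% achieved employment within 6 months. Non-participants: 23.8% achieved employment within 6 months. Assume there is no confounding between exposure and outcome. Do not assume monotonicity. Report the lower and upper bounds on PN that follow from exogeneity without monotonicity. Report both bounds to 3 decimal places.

p₁ = 0.757, p₀ = 0.238.
Under exogeneity alone the bounds on PN are max{0,(p₁−p₀)/p₁} ≤ PN ≤ min{1,(1−p₀)/p₁}.
  lower = (p₁ − p₀)/p₁ = 0.519 / 0.757 ≈ 0.6856
  upper = min{1, (1 − p₀)/p₁} = 0.762 / 0.757 ≈ 1.0066 → capped at 1

0.686 ≤ PN ≤ 1.000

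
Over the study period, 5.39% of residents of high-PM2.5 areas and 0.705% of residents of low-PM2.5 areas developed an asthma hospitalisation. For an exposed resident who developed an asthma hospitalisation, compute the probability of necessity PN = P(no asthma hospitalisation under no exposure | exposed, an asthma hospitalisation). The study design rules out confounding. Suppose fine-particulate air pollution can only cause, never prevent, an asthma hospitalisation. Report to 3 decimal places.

PN ≈ 0.869

p₁ = 0.0539, p₀ = 0.00705.
Under exogeneity and monotonicity, PN = (p₁ − p₀) / p₁.
PN = (0.0539 − 0.00705) / 0.0539 = 0.04685 / 0.0539 ≈ 0.8692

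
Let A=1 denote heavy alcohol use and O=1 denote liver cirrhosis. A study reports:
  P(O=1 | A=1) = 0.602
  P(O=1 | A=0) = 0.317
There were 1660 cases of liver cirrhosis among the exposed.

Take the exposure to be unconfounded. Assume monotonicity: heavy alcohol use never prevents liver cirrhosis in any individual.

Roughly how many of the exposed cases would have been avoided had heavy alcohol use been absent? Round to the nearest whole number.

Let p₁ = 0.602, p₀ = 0.317.
PN = (p₁ − p₀)/p₁ = (0.602 − 0.317) / 0.602 ≈ 0.47342.
Attributable cases ≈ PN × (exposed cases) = 0.47342 × 1660 ≈ 785.88.

about 786 cases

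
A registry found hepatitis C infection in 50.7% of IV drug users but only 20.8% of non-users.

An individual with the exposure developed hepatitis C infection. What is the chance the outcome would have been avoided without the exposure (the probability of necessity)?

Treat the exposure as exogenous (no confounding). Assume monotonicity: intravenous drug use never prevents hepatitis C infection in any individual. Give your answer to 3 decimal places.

p₁ = 0.507, p₀ = 0.208.
Under exogeneity and monotonicity, PN = (p₁ − p₀) / p₁.
PN = (0.507 − 0.208) / 0.507 = 0.299 / 0.507 ≈ 0.5897

PN ≈ 0.590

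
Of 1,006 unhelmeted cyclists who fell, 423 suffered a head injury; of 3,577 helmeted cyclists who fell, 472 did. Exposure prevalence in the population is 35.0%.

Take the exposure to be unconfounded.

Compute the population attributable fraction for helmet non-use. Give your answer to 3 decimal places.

PAF ≈ 0.434

p₁ = P(outcome | exposed) = 423/1006 = 0.42048
p₀ = P(outcome | unexposed) = 472/3577 = 0.13195
Overall risk P(Y=1) = π·p₁ + (1−π)·p₀ = 0.35×0.42048 + 0.65×0.13195 = 0.23294.
Under exogeneity, PAF = [P(Y=1) − p₀] / P(Y=1).
PAF = (0.23294 − 0.13195) / 0.23294 ≈ 0.4335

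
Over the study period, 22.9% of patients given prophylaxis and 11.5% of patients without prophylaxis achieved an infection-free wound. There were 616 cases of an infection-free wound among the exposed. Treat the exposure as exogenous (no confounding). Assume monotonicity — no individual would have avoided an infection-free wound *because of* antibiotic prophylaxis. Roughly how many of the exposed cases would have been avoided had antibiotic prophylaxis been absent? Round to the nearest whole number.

about 307 cases

p₁ = 0.229, p₀ = 0.115.
PN = (p₁ − p₀)/p₁ = (0.229 − 0.115) / 0.229 ≈ 0.49782.
Attributable cases ≈ PN × (exposed cases) = 0.49782 × 616 ≈ 306.66.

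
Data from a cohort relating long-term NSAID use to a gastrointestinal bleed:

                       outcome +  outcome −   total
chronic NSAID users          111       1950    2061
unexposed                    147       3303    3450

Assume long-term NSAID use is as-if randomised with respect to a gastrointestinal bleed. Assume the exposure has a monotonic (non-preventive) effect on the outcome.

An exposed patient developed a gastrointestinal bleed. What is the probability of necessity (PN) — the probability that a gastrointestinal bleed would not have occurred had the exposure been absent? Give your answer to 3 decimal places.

p₁ = P(outcome | exposed) = 111/2061 = 0.053857
p₀ = P(outcome | unexposed) = 147/3450 = 0.042609
Under exogeneity and monotonicity, PN = (p₁ − p₀)/p₁.
PN = (0.053857 − 0.042609) / 0.053857 ≈ 0.2089

PN ≈ 0.209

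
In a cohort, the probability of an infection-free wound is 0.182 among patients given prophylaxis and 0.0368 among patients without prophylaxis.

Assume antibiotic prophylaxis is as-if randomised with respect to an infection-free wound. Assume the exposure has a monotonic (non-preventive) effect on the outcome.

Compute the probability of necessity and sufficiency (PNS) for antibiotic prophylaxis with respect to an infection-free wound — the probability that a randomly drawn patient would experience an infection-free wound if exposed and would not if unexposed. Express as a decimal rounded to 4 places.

Let p₁ = 0.182, p₀ = 0.0368.
Under exogeneity and monotonicity, PNS = p₁ − p₀.
PNS = 0.182 − 0.0368 = 0.1452

PNS ≈ 0.1452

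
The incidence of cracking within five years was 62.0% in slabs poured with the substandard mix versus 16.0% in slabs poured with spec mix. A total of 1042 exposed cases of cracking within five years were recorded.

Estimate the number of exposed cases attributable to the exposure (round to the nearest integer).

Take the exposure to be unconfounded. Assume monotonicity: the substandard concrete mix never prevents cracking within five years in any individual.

p₁ = 0.62, p₀ = 0.16.
PN = (p₁ − p₀)/p₁ = (0.62 − 0.16) / 0.62 ≈ 0.74194.
Attributable cases ≈ PN × (exposed cases) = 0.74194 × 1042 ≈ 773.10.

about 773 cases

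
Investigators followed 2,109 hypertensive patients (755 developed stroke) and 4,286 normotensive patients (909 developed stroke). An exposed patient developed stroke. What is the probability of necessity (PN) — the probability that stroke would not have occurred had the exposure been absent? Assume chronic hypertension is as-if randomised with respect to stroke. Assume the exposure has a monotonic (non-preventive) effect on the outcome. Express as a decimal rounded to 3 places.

PN ≈ 0.408

p₁ = P(outcome | exposed) = 755/2109 = 0.35799
p₀ = P(outcome | unexposed) = 909/4286 = 0.21209
Under exogeneity and monotonicity, PN = (p₁ − p₀) / p₁.
PN = (0.35799 − 0.21209) / 0.35799 = 0.1459 / 0.35799 ≈ 0.4076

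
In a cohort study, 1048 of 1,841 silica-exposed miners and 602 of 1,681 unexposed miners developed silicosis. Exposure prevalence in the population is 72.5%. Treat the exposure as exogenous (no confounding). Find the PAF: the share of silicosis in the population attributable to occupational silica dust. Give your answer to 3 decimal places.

PAF ≈ 0.299

p₁ = P(outcome | exposed) = 1048/1841 = 0.56926
p₀ = P(outcome | unexposed) = 602/1681 = 0.35812
Overall risk P(Y=1) = π·p₁ + (1−π)·p₀ = 0.725×0.56926 + 0.275×0.35812 = 0.51119.
Under exogeneity, PAF = [P(Y=1) − p₀] / P(Y=1).
PAF = (0.51119 − 0.35812) / 0.51119 ≈ 0.2994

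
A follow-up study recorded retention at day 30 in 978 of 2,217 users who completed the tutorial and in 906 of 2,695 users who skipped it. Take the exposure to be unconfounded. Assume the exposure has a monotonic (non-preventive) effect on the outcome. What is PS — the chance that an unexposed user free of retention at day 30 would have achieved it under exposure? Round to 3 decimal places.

p₁ = P(outcome | exposed) = 978/2217 = 0.44114
p₀ = P(outcome | unexposed) = 906/2695 = 0.33618
Under exogeneity and monotonicity, PS = (p₁ − p₀) / (1 − p₀).
PS = (0.44114 − 0.33618) / (1 − 0.33618) = 0.10496 / 0.66382 ≈ 0.1581

PS ≈ 0.158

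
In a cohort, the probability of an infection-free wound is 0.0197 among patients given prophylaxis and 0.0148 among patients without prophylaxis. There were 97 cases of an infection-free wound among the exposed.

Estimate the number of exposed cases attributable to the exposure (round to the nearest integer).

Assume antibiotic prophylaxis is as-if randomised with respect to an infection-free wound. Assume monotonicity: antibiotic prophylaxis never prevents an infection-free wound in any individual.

Let p₁ = 0.0197, p₀ = 0.0148.
PN = (p₁ − p₀)/p₁ = (0.0197 − 0.0148) / 0.0197 ≈ 0.24873.
Attributable cases ≈ PN × (exposed cases) = 0.24873 × 97 ≈ 24.13.

about 24 cases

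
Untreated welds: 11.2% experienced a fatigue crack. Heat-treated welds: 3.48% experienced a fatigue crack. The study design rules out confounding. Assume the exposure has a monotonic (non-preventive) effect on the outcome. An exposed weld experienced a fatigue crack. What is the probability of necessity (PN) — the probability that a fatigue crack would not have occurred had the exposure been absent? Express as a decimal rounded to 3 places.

p₁ = 0.112, p₀ = 0.0348.
Under exogeneity and monotonicity, PN = (p₁ − p₀) / p₁.
PN = (0.112 − 0.0348) / 0.112 = 0.0772 / 0.112 ≈ 0.6893

PN ≈ 0.689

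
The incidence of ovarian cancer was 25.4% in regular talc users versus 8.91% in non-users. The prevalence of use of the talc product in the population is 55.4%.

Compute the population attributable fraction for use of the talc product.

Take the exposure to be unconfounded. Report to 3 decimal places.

PAF ≈ 0.506

p₁ = 0.254, p₀ = 0.0891.
Overall risk P(Y=1) = π·p₁ + (1−π)·p₀ = 0.554×0.254 + 0.446×0.0891 = 0.18045.
Under exogeneity, PAF = [P(Y=1) − p₀] / P(Y=1).
PAF = (0.18045 − 0.0891) / 0.18045 ≈ 0.5062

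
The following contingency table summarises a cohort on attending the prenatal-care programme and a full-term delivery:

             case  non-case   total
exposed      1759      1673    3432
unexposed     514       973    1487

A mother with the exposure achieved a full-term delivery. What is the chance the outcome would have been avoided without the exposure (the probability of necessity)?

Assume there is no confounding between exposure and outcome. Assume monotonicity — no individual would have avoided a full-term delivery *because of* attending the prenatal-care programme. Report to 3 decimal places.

PN ≈ 0.326

p₁ = P(outcome | exposed) = 1759/3432 = 0.51253
p₀ = P(outcome | unexposed) = 514/1487 = 0.34566
Under exogeneity and monotonicity, PN = (p₁ − p₀)/p₁.
PN = (0.51253 − 0.34566) / 0.51253 ≈ 0.3256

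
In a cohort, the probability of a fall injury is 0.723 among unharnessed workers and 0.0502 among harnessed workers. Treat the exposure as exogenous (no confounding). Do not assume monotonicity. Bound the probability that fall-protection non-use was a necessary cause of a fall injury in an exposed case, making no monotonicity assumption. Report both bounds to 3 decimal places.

Let p₁ = 0.723, p₀ = 0.0502.
Under exogeneity alone the bounds on PN are max{0,(p₁−p₀)/p₁} ≤ PN ≤ min{1,(1−p₀)/p₁}.
  lower = (p₁ − p₀)/p₁ = 0.6728 / 0.723 ≈ 0.9306
  upper = min{1, (1 − p₀)/p₁} = 0.9498 / 0.723 ≈ 1.3137 → capped at 1

0.931 ≤ PN ≤ 1.000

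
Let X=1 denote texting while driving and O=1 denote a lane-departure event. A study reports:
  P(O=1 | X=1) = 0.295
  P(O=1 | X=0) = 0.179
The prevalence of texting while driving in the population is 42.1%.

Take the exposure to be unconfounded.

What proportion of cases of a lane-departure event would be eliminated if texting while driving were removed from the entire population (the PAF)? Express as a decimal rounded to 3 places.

Let p₁ = 0.295, p₀ = 0.179.
Overall risk P(Y=1) = π·p₁ + (1−π)·p₀ = 0.421×0.295 + 0.579×0.179 = 0.22784.
Under exogeneity, PAF = [P(Y=1) − p₀] / P(Y=1).
PAF = (0.22784 − 0.179) / 0.22784 ≈ 0.2143

PAF ≈ 0.214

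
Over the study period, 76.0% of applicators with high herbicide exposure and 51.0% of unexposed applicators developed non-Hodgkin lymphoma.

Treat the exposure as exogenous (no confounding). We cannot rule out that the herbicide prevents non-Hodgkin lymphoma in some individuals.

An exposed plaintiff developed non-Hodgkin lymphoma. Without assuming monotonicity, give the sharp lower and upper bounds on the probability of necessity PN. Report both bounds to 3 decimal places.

p₁ = 0.76, p₀ = 0.51.
Under exogeneity alone the bounds on PN are max{0,(p₁−p₀)/p₁} ≤ PN ≤ min{1,(1−p₀)/p₁}.
  lower = (p₁ − p₀)/p₁ = 0.25 / 0.76 ≈ 0.3289
  upper = min{1, (1 − p₀)/p₁} = 0.49 / 0.76 ≈ 0.6447

0.329 ≤ PN ≤ 0.645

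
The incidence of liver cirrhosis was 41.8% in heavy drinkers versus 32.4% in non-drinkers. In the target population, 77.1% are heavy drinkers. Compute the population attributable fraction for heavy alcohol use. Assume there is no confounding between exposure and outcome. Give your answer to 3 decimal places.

PAF ≈ 0.183

p₁ = 0.418, p₀ = 0.324.
Overall risk P(Y=1) = π·p₁ + (1−π)·p₀ = 0.771×0.418 + 0.229×0.324 = 0.39647.
Under exogeneity, PAF = [P(Y=1) − p₀] / P(Y=1).
PAF = (0.39647 − 0.324) / 0.39647 ≈ 0.1828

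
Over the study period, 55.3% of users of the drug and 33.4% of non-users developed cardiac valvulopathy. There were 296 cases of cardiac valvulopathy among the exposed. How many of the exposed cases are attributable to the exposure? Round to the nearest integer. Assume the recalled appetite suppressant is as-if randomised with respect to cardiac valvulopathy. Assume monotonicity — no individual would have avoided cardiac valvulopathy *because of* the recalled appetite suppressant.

about 117 cases

p₁ = 0.553, p₀ = 0.334.
PN = (p₁ − p₀)/p₁ = (0.553 − 0.334) / 0.553 ≈ 0.39602.
Attributable cases ≈ PN × (exposed cases) = 0.39602 × 296 ≈ 117.22.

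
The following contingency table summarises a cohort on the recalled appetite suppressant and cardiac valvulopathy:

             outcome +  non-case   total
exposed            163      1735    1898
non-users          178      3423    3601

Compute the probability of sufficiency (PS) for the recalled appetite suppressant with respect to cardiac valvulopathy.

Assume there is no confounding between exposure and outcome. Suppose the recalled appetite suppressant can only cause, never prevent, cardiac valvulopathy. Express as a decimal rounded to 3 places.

p₁ = P(outcome | exposed) = 163/1898 = 0.08588
p₀ = P(outcome | unexposed) = 178/3601 = 0.049431
Under exogeneity and monotonicity, PS = (p₁ − p₀)/(1 − p₀).
PS = (0.08588 − 0.049431) / 0.95057 ≈ 0.0383

PS ≈ 0.038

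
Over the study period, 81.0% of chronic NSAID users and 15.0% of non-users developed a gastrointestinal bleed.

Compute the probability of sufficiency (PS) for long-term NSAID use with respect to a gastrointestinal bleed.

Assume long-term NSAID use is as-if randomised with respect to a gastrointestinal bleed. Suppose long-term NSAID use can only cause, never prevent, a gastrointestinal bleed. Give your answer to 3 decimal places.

PS ≈ 0.776

p₁ = 0.81, p₀ = 0.15.
Under exogeneity and monotonicity, PS = (p₁ − p₀) / (1 − p₀).
PS = (0.81 − 0.15) / (1 − 0.15) = 0.66 / 0.85 ≈ 0.7765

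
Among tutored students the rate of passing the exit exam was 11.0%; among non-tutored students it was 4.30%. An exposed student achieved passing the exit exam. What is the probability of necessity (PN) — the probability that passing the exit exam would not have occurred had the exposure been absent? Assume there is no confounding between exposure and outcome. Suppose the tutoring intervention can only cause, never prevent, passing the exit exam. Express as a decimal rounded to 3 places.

p₁ = 0.11, p₀ = 0.043.
Under exogeneity and monotonicity, PN = (p₁ − p₀) / p₁.
PN = (0.11 − 0.043) / 0.11 = 0.067 / 0.11 ≈ 0.6091

PN ≈ 0.609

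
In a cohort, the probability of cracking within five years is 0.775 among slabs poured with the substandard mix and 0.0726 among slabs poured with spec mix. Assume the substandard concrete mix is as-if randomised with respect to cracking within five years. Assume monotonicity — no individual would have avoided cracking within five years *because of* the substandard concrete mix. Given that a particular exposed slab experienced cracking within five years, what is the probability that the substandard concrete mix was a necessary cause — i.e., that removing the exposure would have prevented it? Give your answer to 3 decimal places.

Let p₁ = 0.775, p₀ = 0.0726.
Under exogeneity and monotonicity, PN = (p₁ − p₀) / p₁.
PN = (0.775 − 0.0726) / 0.775 = 0.7024 / 0.775 ≈ 0.9063

PN ≈ 0.906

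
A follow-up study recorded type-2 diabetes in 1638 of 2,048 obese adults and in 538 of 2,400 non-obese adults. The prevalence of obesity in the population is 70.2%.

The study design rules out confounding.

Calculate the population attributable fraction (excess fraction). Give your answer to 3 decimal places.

p₁ = P(outcome | exposed) = 1638/2048 = 0.7998
p₀ = P(outcome | unexposed) = 538/2400 = 0.22417
Overall risk P(Y=1) = π·p₁ + (1−π)·p₀ = 0.702×0.7998 + 0.298×0.22417 = 0.62826.
Under exogeneity, PAF = [P(Y=1) − p₀] / P(Y=1).
PAF = (0.62826 − 0.22417) / 0.62826 ≈ 0.6432

PAF ≈ 0.643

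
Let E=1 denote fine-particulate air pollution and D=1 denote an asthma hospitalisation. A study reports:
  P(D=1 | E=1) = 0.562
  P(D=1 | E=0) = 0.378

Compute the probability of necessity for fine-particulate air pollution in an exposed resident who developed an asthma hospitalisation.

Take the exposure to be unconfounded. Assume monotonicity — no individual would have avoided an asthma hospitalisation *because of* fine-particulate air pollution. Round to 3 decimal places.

PN ≈ 0.327

Let p₁ = 0.562, p₀ = 0.378.
Under exogeneity and monotonicity, PN = (p₁ − p₀) / p₁.
PN = (0.562 − 0.378) / 0.562 = 0.184 / 0.562 ≈ 0.3274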